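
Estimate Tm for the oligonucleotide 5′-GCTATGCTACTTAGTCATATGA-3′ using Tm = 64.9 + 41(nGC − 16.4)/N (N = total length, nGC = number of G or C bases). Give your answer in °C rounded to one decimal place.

Base counts: A=6, T=8, G=4, C=4; G+C = 8, N = 22.
Tm = 64.9 + 41·(8 − 16.4)/22 = 64.9 + -344.40/22 = 49.2°C.

49.2°C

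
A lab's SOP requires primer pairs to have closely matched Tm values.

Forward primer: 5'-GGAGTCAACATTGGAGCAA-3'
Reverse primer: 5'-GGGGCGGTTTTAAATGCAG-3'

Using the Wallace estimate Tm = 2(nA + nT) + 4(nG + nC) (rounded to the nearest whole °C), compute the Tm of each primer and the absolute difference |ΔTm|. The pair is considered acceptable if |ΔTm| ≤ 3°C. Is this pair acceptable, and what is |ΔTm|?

|ΔTm| = 2°C; the pair is acceptable.

Forward: A=7 T=3 G=6 C=3 → Tm = 2·10 + 4·9 = 56°C.
Reverse: A=4 T=5 G=8 C=2 → Tm = 2·9 + 4·10 = 58°C.
|ΔTm| = |56 − 58| = 2°C, ≤ 3°C.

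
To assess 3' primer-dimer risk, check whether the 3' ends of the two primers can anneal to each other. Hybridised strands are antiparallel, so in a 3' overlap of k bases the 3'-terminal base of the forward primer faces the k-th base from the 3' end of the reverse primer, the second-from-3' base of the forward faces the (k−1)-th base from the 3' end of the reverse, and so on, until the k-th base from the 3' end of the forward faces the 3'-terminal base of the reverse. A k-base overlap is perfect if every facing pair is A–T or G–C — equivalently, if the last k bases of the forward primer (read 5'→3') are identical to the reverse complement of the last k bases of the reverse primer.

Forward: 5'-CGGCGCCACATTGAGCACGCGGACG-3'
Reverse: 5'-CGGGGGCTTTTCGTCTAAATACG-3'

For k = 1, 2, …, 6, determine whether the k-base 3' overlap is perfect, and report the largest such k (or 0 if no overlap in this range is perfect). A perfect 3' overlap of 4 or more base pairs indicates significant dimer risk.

Last 6 bases (5'→3') — forward …CGGACG, reverse …AATACG.
Reverse complement of the reverse primer's last 6 bases: CGTATT; its first k bases are the reverse complement of the reverse primer's last k bases, so a perfect k-base overlap needs the forward primer's last k bases to equal them.
Comparing (forward last k vs required): k=1: G vs C ✗; k=2: CG vs CG ✓; k=3: ACG vs CGT ✗; k=4: GACG vs CGTA ✗; k=5: GGACG vs CGTAT ✗; k=6: CGGACG vs CGTATT ✗.
Only k = 2 is perfect, so the longest perfect 3' overlap is 2.

Longest perfect overlap: 2 complementary base pairs; below the dimer-risk threshold (threshold 4).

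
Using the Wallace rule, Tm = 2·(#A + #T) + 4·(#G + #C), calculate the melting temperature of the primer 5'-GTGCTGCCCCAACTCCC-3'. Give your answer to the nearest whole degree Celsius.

58°C

Base counts: A=2, T=3, G=3, C=9 (length 17).
Tm = 2·(2+3) + 4·(3+9) = 2·5 + 4·12 = 10 + 48 = 58°C.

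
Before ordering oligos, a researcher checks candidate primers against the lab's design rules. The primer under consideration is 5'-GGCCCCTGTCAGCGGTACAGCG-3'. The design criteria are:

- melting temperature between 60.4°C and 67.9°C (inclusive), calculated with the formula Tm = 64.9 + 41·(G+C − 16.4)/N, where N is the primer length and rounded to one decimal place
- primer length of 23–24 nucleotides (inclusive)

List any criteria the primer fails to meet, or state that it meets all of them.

Fails: length.

Base counts: A=3, T=3, G=8, C=8 (length 22).
Tm: Tm = 64.9 + 41·(16 − 16.4)/22 = 64.2°C ✓
length: length 22, outside 23–24 ✗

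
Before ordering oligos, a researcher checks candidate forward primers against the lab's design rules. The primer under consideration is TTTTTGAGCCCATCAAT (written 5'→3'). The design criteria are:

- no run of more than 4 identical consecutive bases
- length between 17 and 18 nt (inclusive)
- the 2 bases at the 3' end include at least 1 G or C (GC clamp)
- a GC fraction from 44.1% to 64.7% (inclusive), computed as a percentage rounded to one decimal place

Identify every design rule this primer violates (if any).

Base counts: A=4, T=7, G=2, C=4 (length 17).
homopolymer run: longest run = 5, exceeds 4 ✗
length: length 17 ✓
GC clamp: 3' end AT has 0 G/C, need ≥1 ✗
GC content: GC 6/17 = 35.3%, outside 44.1–64.7% ✗

Fails: homopolymer run, GC clamp, GC content.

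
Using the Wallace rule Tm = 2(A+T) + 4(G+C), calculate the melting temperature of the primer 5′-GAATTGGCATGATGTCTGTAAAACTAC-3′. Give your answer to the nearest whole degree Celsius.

74°C

Base counts: A=9, T=8, G=6, C=4 (length 27).
Tm = 2·(9+8) + 4·(6+4) = 2·17 + 4·10 = 34 + 40 = 74°C.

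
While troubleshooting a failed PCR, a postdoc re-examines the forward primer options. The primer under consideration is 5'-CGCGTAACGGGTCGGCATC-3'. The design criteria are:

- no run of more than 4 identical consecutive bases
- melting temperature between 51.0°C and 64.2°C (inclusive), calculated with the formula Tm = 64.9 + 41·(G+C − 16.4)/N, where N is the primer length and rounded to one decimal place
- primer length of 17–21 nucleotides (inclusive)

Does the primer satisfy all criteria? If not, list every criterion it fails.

Base counts: A=3, T=3, G=7, C=6 (length 19).
homopolymer run: longest run = 3 ✓
Tm: Tm = 64.9 + 41·(13 − 16.4)/19 = 57.6°C ✓
length: length 19 ✓

Meets all criteria.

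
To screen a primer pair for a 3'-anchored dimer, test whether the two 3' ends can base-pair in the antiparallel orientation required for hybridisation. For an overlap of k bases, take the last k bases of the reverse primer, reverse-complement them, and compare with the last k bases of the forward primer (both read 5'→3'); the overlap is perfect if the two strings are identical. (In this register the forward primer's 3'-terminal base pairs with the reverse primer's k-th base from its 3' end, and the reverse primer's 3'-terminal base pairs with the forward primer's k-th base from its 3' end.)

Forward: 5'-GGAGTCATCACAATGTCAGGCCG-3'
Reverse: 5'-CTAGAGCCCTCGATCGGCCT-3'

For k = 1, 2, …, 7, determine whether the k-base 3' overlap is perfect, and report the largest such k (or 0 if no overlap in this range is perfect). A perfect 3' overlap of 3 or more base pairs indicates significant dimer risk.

Longest perfect overlap: 6 complementary base pairs; significant dimer risk (threshold 3).

Last 7 bases (5'→3') — forward …CAGGCCG, reverse …TCGGCCT.
Reverse complement of the reverse primer's last 7 bases: AGGCCGA; its first k bases are the reverse complement of the reverse primer's last k bases, so a perfect k-base overlap needs the forward primer's last k bases to equal them.
Comparing (forward last k vs required): k=1: G vs A ✗; k=2: CG vs AG ✗; k=3: CCG vs AGG ✗; k=4: GCCG vs AGGC ✗; k=5: GGCCG vs AGGCC ✗; k=6: AGGCCG vs AGGCCG ✓; k=7: CAGGCCG vs AGGCCGA ✗.
Only k = 6 is perfect, so the longest perfect 3' overlap is 6.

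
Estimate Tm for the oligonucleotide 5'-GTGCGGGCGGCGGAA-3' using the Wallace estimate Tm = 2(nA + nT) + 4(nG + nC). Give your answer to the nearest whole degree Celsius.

54°C

Base counts: A=2, T=1, G=9, C=3 (length 15).
Tm = 2·(2+1) + 4·(9+3) = 2·3 + 4·12 = 6 + 48 = 54°C.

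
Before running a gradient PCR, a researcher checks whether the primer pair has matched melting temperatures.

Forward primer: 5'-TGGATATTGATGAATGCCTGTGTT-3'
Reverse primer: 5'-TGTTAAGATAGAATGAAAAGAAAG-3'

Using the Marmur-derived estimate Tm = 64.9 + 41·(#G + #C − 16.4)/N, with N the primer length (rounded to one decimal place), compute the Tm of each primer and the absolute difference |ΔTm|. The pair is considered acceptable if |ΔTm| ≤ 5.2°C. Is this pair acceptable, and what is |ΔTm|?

Forward: G+C = 9, N = 24 → Tm = 64.9 + 41·(9 − 16.4)/24 = 52.3°C.
Reverse: G+C = 6, N = 24 → Tm = 64.9 + 41·(6 − 16.4)/24 = 47.1°C.
|ΔTm| = |52.3 − 47.1| = 5.2°C, ≤ 5.2°C.

|ΔTm| = 5.2°C; the pair is acceptable.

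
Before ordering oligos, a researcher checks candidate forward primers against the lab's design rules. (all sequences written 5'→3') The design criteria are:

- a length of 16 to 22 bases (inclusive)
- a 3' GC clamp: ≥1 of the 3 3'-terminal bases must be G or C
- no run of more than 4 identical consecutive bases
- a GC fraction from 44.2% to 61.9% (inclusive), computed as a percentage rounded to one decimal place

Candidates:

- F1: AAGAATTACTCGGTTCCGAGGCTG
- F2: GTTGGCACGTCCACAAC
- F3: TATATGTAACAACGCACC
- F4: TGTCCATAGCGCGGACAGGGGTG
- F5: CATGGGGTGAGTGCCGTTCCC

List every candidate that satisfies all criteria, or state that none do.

F1 (24 nt, A=6 T=6 G=7 C=5): length 24, outside 16–22 ✗; 3' end CTG has 2 G/C ✓; longest run = 2 ✓; GC 12/24 = 50.0% ✓ — fails.
F2 (17 nt, A=4 T=3 G=4 C=6): length 17 ✓; 3' end AAC has 1 G/C ✓; longest run = 2 ✓; GC 10/17 = 58.8% ✓ — passes.
F3 (18 nt, A=7 T=4 G=2 C=5): length 18 ✓; 3' end ACC has 2 G/C ✓; longest run = 2 ✓; GC 7/18 = 38.9%, outside 44.2–61.9% ✗ — fails.
F4 (23 nt, A=4 T=4 G=10 C=5): length 23, outside 16–22 ✗; 3' end GTG has 2 G/C ✓; longest run = 4 ✓; GC 15/23 = 65.2%, outside 44.2–61.9% ✗ — fails.
F5 (21 nt, A=2 T=5 G=8 C=6): length 21 ✓; 3' end CCC has 3 G/C ✓; longest run = 4 ✓; GC 14/21 = 66.7%, outside 44.2–61.9% ✗ — fails.

F2 only.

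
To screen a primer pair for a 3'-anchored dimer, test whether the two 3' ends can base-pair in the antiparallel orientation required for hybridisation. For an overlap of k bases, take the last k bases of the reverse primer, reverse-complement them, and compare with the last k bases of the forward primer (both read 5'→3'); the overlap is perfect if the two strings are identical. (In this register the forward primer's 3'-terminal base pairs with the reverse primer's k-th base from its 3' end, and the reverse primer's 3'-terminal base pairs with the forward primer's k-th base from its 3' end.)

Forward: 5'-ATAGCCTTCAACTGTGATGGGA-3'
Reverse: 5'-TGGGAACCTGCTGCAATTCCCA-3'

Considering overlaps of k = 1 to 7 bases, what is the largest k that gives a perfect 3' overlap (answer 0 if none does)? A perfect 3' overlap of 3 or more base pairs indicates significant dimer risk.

Last 7 bases (5'→3') — forward …GATGGGA, reverse …ATTCCCA.
Reverse complement of the reverse primer's last 7 bases: TGGGAAT; its first k bases are the reverse complement of the reverse primer's last k bases, so a perfect k-base overlap needs the forward primer's last k bases to equal them.
Comparing (forward last k vs required): k=1: A vs T ✗; k=2: GA vs TG ✗; k=3: GGA vs TGG ✗; k=4: GGGA vs TGGG ✗; k=5: TGGGA vs TGGGA ✓; k=6: ATGGGA vs TGGGAA ✗; k=7: GATGGGA vs TGGGAAT ✗.
Only k = 5 is perfect, so the longest perfect 3' overlap is 5.

Longest perfect overlap: 5 complementary base pairs; significant dimer risk (threshold 3).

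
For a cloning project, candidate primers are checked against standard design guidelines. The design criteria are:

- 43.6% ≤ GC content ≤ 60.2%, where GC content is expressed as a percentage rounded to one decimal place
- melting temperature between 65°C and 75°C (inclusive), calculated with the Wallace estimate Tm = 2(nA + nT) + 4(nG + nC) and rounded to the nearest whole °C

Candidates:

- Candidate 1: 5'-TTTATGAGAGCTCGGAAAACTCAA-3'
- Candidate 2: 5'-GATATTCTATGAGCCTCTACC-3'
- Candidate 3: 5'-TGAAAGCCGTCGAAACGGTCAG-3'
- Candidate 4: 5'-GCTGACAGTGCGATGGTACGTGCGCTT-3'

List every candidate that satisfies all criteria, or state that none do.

Candidate 3 only.

Candidate 1 (24 nt, A=9 T=6 G=5 C=4): GC 9/24 = 37.5%, outside 43.6–60.2% ✗; Tm = 2·15 + 4·9 = 66°C ✓ — fails.
Candidate 2 (21 nt, A=5 T=7 G=3 C=6): GC 9/21 = 42.9%, outside 43.6–60.2% ✗; Tm = 2·12 + 4·9 = 60°C, outside 65–75°C ✗ — fails.
Candidate 3 (22 nt, A=7 T=3 G=7 C=5): GC 12/22 = 54.5% ✓; Tm = 2·10 + 4·12 = 68°C ✓ — passes.
Candidate 4 (27 nt, A=4 T=7 G=10 C=6): GC 16/27 = 59.3% ✓; Tm = 2·11 + 4·16 = 86°C, outside 65–75°C ✗ — fails.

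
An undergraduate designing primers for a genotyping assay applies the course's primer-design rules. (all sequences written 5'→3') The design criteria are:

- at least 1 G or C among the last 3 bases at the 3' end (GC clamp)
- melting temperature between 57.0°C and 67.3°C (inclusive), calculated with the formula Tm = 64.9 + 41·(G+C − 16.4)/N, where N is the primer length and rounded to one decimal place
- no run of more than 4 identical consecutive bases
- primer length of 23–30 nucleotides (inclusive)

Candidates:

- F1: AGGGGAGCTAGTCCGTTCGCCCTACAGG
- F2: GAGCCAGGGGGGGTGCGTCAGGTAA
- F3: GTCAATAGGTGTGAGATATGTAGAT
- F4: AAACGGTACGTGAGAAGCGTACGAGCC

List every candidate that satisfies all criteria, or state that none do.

F1 (28 nt, A=5 T=5 G=10 C=8): 3' end AGG has 2 G/C ✓; Tm = 64.9 + 41·(18 − 16.4)/28 = 67.2°C ✓; longest run = 4 ✓; length 28 ✓ — passes.
F2 (25 nt, A=5 T=3 G=13 C=4): 3' end TAA has 0 G/C, need ≥1 ✗; Tm = 64.9 + 41·(17 − 16.4)/25 = 65.9°C ✓; longest run = 7, exceeds 4 ✗; length 25 ✓ — fails.
F3 (25 nt, A=8 T=8 G=8 C=1): 3' end GAT has 1 G/C ✓; Tm = 64.9 + 41·(9 − 16.4)/25 = 52.8°C, outside 57.0–67.3°C ✗; longest run = 2 ✓; length 25 ✓ — fails.
F4 (27 nt, A=9 T=3 G=9 C=6): 3' end GCC has 3 G/C ✓; Tm = 64.9 + 41·(15 − 16.4)/27 = 62.8°C ✓; longest run = 3 ✓; length 27 ✓ — passes.

F1 and F4.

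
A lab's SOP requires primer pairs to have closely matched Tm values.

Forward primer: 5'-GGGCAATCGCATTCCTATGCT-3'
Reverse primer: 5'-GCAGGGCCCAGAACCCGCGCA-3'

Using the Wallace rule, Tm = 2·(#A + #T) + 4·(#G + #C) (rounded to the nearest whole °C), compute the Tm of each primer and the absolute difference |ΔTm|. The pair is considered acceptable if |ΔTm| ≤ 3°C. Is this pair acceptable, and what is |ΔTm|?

|ΔTm| = 10°C; the pair is not acceptable.

Forward: A=4 T=6 G=5 C=6 → Tm = 2·10 + 4·11 = 64°C.
Reverse: A=5 T=0 G=7 C=9 → Tm = 2·5 + 4·16 = 74°C.
|ΔTm| = |64 − 74| = 10°C, > 3°C.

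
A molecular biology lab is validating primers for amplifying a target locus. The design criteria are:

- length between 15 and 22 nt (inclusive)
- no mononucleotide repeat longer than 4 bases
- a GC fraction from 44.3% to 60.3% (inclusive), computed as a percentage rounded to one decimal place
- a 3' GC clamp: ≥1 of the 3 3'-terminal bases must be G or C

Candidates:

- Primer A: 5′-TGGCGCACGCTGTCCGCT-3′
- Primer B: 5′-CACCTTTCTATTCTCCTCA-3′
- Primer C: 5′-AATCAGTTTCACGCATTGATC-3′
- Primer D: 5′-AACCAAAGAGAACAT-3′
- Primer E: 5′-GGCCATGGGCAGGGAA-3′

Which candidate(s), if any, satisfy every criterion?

Primer A (18 nt, A=1 T=4 G=6 C=7): length 18 ✓; longest run = 2 ✓; GC 13/18 = 72.2%, outside 44.3–60.3% ✗; 3' end GCT has 2 G/C ✓ — fails.
Primer B (19 nt, A=3 T=8 G=0 C=8): length 19 ✓; longest run = 3 ✓; GC 8/19 = 42.1%, outside 44.3–60.3% ✗; 3' end TCA has 1 G/C ✓ — fails.
Primer C (21 nt, A=6 T=7 G=3 C=5): length 21 ✓; longest run = 3 ✓; GC 8/21 = 38.1%, outside 44.3–60.3% ✗; 3' end ATC has 1 G/C ✓ — fails.
Primer D (15 nt, A=9 T=1 G=2 C=3): length 15 ✓; longest run = 3 ✓; GC 5/15 = 33.3%, outside 44.3–60.3% ✗; 3' end CAT has 1 G/C ✓ — fails.
Primer E (16 nt, A=4 T=1 G=8 C=3): length 16 ✓; longest run = 3 ✓; GC 11/16 = 68.8%, outside 44.3–60.3% ✗; 3' end GAA has 1 G/C ✓ — fails.

None of the candidates satisfy all criteria.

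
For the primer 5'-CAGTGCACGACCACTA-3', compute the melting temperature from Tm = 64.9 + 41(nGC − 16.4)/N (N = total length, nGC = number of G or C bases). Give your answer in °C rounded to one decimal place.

45.9°C

Base counts: A=5, T=2, G=3, C=6; G+C = 9, N = 16.
Tm = 64.9 + 41·(9 − 16.4)/16 = 64.9 + -303.40/16 = 45.9°C.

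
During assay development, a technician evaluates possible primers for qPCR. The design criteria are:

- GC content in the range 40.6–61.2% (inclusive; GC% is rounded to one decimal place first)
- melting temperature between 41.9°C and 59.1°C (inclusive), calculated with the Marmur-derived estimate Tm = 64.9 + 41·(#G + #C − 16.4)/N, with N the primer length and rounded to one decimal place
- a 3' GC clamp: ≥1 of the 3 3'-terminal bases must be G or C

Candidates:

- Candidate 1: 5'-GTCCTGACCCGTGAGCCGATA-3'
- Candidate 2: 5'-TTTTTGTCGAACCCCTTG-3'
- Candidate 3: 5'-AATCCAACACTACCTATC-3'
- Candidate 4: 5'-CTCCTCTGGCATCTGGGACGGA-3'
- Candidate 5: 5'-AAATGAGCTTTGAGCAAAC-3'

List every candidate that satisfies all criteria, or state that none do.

Candidate 2 only.

Candidate 1 (21 nt, A=4 T=4 G=6 C=7): GC 13/21 = 61.9%, outside 40.6–61.2% ✗; Tm = 64.9 + 41·(13 − 16.4)/21 = 58.3°C ✓; 3' end ATA has 0 G/C, need ≥1 ✗ — fails.
Candidate 2 (18 nt, A=2 T=8 G=3 C=5): GC 8/18 = 44.4% ✓; Tm = 64.9 + 41·(8 − 16.4)/18 = 45.8°C ✓; 3' end TTG has 1 G/C ✓ — passes.
Candidate 3 (18 nt, A=7 T=4 G=0 C=7): GC 7/18 = 38.9%, outside 40.6–61.2% ✗; Tm = 64.9 + 41·(7 − 16.4)/18 = 43.5°C ✓; 3' end ATC has 1 G/C ✓ — fails.
Candidate 4 (22 nt, A=3 T=5 G=7 C=7): GC 14/22 = 63.6%, outside 40.6–61.2% ✗; Tm = 64.9 + 41·(14 − 16.4)/22 = 60.4°C, outside 41.9–59.1°C ✗; 3' end GGA has 2 G/C ✓ — fails.
Candidate 5 (19 nt, A=8 T=4 G=4 C=3): GC 7/19 = 36.8%, outside 40.6–61.2% ✗; Tm = 64.9 + 41·(7 − 16.4)/19 = 44.6°C ✓; 3' end AAC has 1 G/C ✓ — fails.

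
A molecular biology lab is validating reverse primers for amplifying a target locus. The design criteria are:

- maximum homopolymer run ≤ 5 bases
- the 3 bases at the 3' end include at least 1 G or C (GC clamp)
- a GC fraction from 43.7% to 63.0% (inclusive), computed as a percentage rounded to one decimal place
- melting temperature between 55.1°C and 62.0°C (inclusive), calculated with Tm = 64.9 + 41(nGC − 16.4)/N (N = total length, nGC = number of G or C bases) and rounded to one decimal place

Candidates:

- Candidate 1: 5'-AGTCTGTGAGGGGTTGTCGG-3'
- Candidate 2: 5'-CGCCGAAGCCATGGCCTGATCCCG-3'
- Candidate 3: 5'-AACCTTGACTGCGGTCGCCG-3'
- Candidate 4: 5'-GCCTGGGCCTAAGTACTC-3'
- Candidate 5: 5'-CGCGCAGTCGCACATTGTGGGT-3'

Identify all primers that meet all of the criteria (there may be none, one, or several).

Candidate 1 only.

Candidate 1 (20 nt, A=2 T=6 G=10 C=2): longest run = 4 ✓; 3' end CGG has 3 G/C ✓; GC 12/20 = 60.0% ✓; Tm = 64.9 + 41·(12 − 16.4)/20 = 55.9°C ✓ — passes.
Candidate 2 (24 nt, A=4 T=3 G=7 C=10): longest run = 3 ✓; 3' end CCG has 3 G/C ✓; GC 17/24 = 70.8%, outside 43.7–63.0% ✗; Tm = 64.9 + 41·(17 − 16.4)/24 = 65.9°C, outside 55.1–62.0°C ✗ — fails.
Candidate 3 (20 nt, A=3 T=4 G=6 C=7): longest run = 2 ✓; 3' end CCG has 3 G/C ✓; GC 13/20 = 65.0%, outside 43.7–63.0% ✗; Tm = 64.9 + 41·(13 − 16.4)/20 = 57.9°C ✓ — fails.
Candidate 4 (18 nt, A=3 T=4 G=5 C=6): longest run = 3 ✓; 3' end CTC has 2 G/C ✓; GC 11/18 = 61.1% ✓; Tm = 64.9 + 41·(11 − 16.4)/18 = 52.6°C, outside 55.1–62.0°C ✗ — fails.
Candidate 5 (22 nt, A=3 T=5 G=8 C=6): longest run = 3 ✓; 3' end GGT has 2 G/C ✓; GC 14/22 = 63.6%, outside 43.7–63.0% ✗; Tm = 64.9 + 41·(14 − 16.4)/22 = 60.4°C ✓ — fails.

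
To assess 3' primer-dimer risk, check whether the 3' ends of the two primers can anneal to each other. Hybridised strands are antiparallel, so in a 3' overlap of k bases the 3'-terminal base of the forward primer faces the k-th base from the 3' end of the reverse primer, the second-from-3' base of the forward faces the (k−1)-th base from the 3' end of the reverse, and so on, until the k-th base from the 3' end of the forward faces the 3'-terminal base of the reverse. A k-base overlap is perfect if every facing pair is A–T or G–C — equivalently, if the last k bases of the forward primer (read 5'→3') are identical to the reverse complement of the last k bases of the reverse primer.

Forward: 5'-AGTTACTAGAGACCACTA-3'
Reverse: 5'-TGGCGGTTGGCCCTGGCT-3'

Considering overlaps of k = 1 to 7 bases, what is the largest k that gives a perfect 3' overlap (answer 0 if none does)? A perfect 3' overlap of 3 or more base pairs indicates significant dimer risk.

Last 7 bases (5'→3') — forward …ACCACTA, reverse …CCTGGCT.
Reverse complement of the reverse primer's last 7 bases: AGCCAGG; its first k bases are the reverse complement of the reverse primer's last k bases, so a perfect k-base overlap needs the forward primer's last k bases to equal them.
Comparing (forward last k vs required): k=1: A vs A ✓; k=2: TA vs AG ✗; k=3: CTA vs AGC ✗; k=4: ACTA vs AGCC ✗; k=5: CACTA vs AGCCA ✗; k=6: CCACTA vs AGCCAG ✗; k=7: ACCACTA vs AGCCAGG ✗.
Only k = 1 is perfect, so the longest perfect 3' overlap is 1.

Longest perfect overlap: 1 complementary base pair; below the dimer-risk threshold (threshold 3).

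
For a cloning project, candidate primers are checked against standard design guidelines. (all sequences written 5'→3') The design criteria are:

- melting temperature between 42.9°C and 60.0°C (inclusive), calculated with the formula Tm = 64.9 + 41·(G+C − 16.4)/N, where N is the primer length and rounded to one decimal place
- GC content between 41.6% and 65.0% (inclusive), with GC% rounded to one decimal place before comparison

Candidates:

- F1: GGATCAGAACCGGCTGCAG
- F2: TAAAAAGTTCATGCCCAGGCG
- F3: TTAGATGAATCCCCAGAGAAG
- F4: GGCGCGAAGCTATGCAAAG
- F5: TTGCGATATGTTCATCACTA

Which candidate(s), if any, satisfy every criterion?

F1 (19 nt, A=5 T=2 G=7 C=5): Tm = 64.9 + 41·(12 − 16.4)/19 = 55.4°C ✓; GC 12/19 = 63.2% ✓ — passes.
F2 (21 nt, A=7 T=4 G=5 C=5): Tm = 64.9 + 41·(10 − 16.4)/21 = 52.4°C ✓; GC 10/21 = 47.6% ✓ — passes.
F3 (21 nt, A=8 T=4 G=5 C=4): Tm = 64.9 + 41·(9 − 16.4)/21 = 50.5°C ✓; GC 9/21 = 42.9% ✓ — passes.
F4 (19 nt, A=6 T=2 G=7 C=4): Tm = 64.9 + 41·(11 − 16.4)/19 = 53.2°C ✓; GC 11/19 = 57.9% ✓ — passes.
F5 (20 nt, A=5 T=8 G=3 C=4): Tm = 64.9 + 41·(7 − 16.4)/20 = 45.6°C ✓; GC 7/20 = 35.0%, outside 41.6–65.0% ✗ — fails.

F1, F2, F3 and F4.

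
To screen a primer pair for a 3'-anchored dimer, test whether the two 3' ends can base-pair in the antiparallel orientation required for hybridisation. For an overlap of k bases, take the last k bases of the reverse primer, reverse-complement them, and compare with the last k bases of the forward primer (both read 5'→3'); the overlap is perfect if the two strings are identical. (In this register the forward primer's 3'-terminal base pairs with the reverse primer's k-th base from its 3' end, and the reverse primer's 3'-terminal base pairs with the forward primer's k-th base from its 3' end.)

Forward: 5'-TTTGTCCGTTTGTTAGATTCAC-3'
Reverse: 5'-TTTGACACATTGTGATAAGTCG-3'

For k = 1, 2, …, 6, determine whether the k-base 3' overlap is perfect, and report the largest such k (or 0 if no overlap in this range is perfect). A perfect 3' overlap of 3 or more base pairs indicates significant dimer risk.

Longest perfect overlap: 1 complementary base pair; below the dimer-risk threshold (threshold 3).

Last 6 bases (5'→3') — forward …ATTCAC, reverse …AAGTCG.
Reverse complement of the reverse primer's last 6 bases: CGACTT; its first k bases are the reverse complement of the reverse primer's last k bases, so a perfect k-base overlap needs the forward primer's last k bases to equal them.
Comparing (forward last k vs required): k=1: C vs C ✓; k=2: AC vs CG ✗; k=3: CAC vs CGA ✗; k=4: TCAC vs CGAC ✗; k=5: TTCAC vs CGACT ✗; k=6: ATTCAC vs CGACTT ✗.
Only k = 1 is perfect, so the longest perfect 3' overlap is 1.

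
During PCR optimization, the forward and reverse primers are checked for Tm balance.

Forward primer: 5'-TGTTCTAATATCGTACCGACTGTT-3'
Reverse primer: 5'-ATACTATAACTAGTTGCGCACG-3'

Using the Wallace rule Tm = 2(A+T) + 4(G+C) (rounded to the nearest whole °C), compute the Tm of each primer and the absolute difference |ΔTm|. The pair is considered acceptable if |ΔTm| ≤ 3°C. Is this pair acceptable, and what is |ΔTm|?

|ΔTm| = 4°C; the pair is not acceptable.

Forward: A=5 T=10 G=4 C=5 → Tm = 2·15 + 4·9 = 66°C.
Reverse: A=7 T=6 G=4 C=5 → Tm = 2·13 + 4·9 = 62°C.
|ΔTm| = |66 − 62| = 4°C, > 3°C.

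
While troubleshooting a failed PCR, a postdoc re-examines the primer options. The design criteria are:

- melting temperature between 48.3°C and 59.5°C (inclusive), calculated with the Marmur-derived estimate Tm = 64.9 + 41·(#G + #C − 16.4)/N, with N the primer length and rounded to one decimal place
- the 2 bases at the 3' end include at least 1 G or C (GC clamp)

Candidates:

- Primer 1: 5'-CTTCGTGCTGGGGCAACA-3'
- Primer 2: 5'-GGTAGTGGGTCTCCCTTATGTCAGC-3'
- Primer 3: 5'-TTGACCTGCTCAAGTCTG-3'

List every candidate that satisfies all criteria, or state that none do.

Primer 1 only.

Primer 1 (18 nt, A=3 T=4 G=6 C=5): Tm = 64.9 + 41·(11 − 16.4)/18 = 52.6°C ✓; 3' end CA has 1 G/C ✓ — passes.
Primer 2 (25 nt, A=3 T=8 G=8 C=6): Tm = 64.9 + 41·(14 − 16.4)/25 = 61.0°C, outside 48.3–59.5°C ✗; 3' end GC has 2 G/C ✓ — fails.
Primer 3 (18 nt, A=3 T=6 G=4 C=5): Tm = 64.9 + 41·(9 − 16.4)/18 = 48.0°C, outside 48.3–59.5°C ✗; 3' end TG has 1 G/C ✓ — fails.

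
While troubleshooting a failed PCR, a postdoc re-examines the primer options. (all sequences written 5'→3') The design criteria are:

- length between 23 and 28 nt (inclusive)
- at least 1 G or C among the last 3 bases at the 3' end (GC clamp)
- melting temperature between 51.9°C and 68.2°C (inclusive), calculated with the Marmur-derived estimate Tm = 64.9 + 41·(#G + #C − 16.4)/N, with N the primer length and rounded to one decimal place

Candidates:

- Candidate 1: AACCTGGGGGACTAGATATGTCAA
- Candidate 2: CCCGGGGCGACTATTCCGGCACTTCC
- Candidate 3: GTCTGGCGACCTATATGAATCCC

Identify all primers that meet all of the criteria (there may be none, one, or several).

Candidate 1 (24 nt, A=8 T=5 G=7 C=4): length 24 ✓; 3' end CAA has 1 G/C ✓; Tm = 64.9 + 41·(11 − 16.4)/24 = 55.7°C ✓ — passes.
Candidate 2 (26 nt, A=3 T=5 G=7 C=11): length 26 ✓; 3' end TCC has 2 G/C ✓; Tm = 64.9 + 41·(18 − 16.4)/26 = 67.4°C ✓ — passes.
Candidate 3 (23 nt, A=5 T=6 G=5 C=7): length 23 ✓; 3' end CCC has 3 G/C ✓; Tm = 64.9 + 41·(12 − 16.4)/23 = 57.1°C ✓ — passes.

Candidate 1, Candidate 2 and Candidate 3.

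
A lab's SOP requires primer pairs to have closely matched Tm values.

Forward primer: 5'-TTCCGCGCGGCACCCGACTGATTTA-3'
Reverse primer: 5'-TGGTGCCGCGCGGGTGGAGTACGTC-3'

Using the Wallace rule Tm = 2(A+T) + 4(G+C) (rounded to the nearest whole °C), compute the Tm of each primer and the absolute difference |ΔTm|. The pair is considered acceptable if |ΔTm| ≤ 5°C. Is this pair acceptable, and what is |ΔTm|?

Forward: A=4 T=6 G=6 C=9 → Tm = 2·10 + 4·15 = 80°C.
Reverse: A=2 T=5 G=12 C=6 → Tm = 2·7 + 4·18 = 86°C.
|ΔTm| = |80 − 86| = 6°C, > 5°C.

|ΔTm| = 6°C; the pair is not acceptable.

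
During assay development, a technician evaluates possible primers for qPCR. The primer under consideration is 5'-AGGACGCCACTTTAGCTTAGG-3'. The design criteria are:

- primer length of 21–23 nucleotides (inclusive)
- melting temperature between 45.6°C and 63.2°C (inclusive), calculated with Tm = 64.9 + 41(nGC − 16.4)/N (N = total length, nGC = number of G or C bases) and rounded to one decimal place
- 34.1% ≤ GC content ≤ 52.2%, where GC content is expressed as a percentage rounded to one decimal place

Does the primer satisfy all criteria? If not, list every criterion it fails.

Base counts: A=5, T=5, G=6, C=5 (length 21).
length: length 21 ✓
Tm: Tm = 64.9 + 41·(11 − 16.4)/21 = 54.4°C ✓
GC content: GC 11/21 = 52.4%, outside 34.1–52.2% ✗

Fails: GC content.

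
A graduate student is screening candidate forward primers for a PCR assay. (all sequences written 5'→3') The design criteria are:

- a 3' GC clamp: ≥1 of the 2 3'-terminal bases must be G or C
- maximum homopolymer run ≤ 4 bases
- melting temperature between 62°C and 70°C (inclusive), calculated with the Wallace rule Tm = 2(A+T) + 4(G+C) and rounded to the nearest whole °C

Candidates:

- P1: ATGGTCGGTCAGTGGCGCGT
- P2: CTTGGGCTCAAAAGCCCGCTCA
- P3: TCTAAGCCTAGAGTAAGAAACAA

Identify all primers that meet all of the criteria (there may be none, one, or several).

P1 and P2.

P1 (20 nt, A=2 T=5 G=9 C=4): 3' end GT has 1 G/C ✓; longest run = 2 ✓; Tm = 2·7 + 4·13 = 66°C ✓ — passes.
P2 (22 nt, A=5 T=4 G=5 C=8): 3' end CA has 1 G/C ✓; longest run = 4 ✓; Tm = 2·9 + 4·13 = 70°C ✓ — passes.
P3 (23 nt, A=11 T=4 G=4 C=4): 3' end AA has 0 G/C, need ≥1 ✗; longest run = 3 ✓; Tm = 2·15 + 4·8 = 62°C ✓ — fails.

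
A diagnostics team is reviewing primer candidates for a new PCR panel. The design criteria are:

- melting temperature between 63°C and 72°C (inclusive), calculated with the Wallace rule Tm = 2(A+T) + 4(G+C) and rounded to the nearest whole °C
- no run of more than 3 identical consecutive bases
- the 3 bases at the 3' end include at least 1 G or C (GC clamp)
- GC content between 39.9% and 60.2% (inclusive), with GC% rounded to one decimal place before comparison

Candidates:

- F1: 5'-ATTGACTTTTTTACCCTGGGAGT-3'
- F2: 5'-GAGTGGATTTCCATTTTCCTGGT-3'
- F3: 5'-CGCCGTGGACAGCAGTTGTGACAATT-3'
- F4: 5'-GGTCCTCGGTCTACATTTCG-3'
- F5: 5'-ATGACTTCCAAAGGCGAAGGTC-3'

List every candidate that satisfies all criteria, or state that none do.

F5 only.

F1 (23 nt, A=4 T=10 G=5 C=4): Tm = 2·14 + 4·9 = 64°C ✓; longest run = 6, exceeds 3 ✗; 3' end AGT has 1 G/C ✓; GC 9/23 = 39.1%, outside 39.9–60.2% ✗ — fails.
F2 (23 nt, A=3 T=10 G=6 C=4): Tm = 2·13 + 4·10 = 66°C ✓; longest run = 4, exceeds 3 ✗; 3' end GGT has 2 G/C ✓; GC 10/23 = 43.5% ✓ — fails.
F3 (26 nt, A=6 T=6 G=8 C=6): Tm = 2·12 + 4·14 = 80°C, outside 63–72°C ✗; longest run = 2 ✓; 3' end ATT has 0 G/C, need ≥1 ✗; GC 14/26 = 53.8% ✓ — fails.
F4 (20 nt, A=2 T=7 G=5 C=6): Tm = 2·9 + 4·11 = 62°C, outside 63–72°C ✗; longest run = 3 ✓; 3' end TCG has 2 G/C ✓; GC 11/20 = 55.0% ✓ — fails.
F5 (22 nt, A=7 T=4 G=6 C=5): Tm = 2·11 + 4·11 = 66°C ✓; longest run = 3 ✓; 3' end GTC has 2 G/C ✓; GC 11/22 = 50.0% ✓ — passes.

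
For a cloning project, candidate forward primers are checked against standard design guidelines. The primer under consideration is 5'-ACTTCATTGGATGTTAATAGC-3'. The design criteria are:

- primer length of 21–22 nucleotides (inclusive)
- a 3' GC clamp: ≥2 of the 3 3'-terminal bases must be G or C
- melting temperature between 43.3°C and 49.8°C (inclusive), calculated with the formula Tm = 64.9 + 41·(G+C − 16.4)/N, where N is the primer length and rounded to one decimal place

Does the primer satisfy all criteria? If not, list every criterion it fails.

Base counts: A=6, T=8, G=4, C=3 (length 21).
length: length 21 ✓
GC clamp: 3' end AGC has 2 G/C ✓
Tm: Tm = 64.9 + 41·(7 − 16.4)/21 = 46.5°C ✓

Meets all criteria.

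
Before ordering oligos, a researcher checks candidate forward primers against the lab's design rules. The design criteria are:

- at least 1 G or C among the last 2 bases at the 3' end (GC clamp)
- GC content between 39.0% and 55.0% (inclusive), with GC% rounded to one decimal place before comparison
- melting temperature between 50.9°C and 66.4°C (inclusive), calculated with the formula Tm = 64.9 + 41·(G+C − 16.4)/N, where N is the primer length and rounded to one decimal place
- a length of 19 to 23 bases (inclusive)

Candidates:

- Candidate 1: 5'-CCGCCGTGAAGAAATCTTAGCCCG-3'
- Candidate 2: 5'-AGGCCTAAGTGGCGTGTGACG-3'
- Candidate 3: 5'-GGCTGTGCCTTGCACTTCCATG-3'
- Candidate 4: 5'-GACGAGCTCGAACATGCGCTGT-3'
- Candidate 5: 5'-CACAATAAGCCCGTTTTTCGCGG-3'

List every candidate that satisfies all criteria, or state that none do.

Candidate 1 (24 nt, A=6 T=4 G=6 C=8): 3' end CG has 2 G/C ✓; GC 14/24 = 58.3%, outside 39.0–55.0% ✗; Tm = 64.9 + 41·(14 − 16.4)/24 = 60.8°C ✓; length 24, outside 19–23 ✗ — fails.
Candidate 2 (21 nt, A=4 T=4 G=9 C=4): 3' end CG has 2 G/C ✓; GC 13/21 = 61.9%, outside 39.0–55.0% ✗; Tm = 64.9 + 41·(13 − 16.4)/21 = 58.3°C ✓; length 21 ✓ — fails.
Candidate 3 (22 nt, A=2 T=7 G=6 C=7): 3' end TG has 1 G/C ✓; GC 13/22 = 59.1%, outside 39.0–55.0% ✗; Tm = 64.9 + 41·(13 − 16.4)/22 = 58.6°C ✓; length 22 ✓ — fails.
Candidate 4 (22 nt, A=5 T=4 G=7 C=6): 3' end GT has 1 G/C ✓; GC 13/22 = 59.1%, outside 39.0–55.0% ✗; Tm = 64.9 + 41·(13 − 16.4)/22 = 58.6°C ✓; length 22 ✓ — fails.
Candidate 5 (23 nt, A=5 T=6 G=5 C=7): 3' end GG has 2 G/C ✓; GC 12/23 = 52.2% ✓; Tm = 64.9 + 41·(12 − 16.4)/23 = 57.1°C ✓; length 23 ✓ — passes.

Candidate 5 only.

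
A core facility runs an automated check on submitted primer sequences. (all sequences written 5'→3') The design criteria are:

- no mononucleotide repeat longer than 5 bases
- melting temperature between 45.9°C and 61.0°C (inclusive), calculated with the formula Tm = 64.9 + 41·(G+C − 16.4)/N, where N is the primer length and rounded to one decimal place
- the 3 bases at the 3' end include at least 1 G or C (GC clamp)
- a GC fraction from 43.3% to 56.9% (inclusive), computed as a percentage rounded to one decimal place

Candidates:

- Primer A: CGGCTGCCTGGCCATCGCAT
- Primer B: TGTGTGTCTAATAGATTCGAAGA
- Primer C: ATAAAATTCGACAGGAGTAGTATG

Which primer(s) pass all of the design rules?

None of the candidates satisfy all criteria.

Primer A (20 nt, A=2 T=4 G=6 C=8): longest run = 2 ✓; Tm = 64.9 + 41·(14 − 16.4)/20 = 60.0°C ✓; 3' end CAT has 1 G/C ✓; GC 14/20 = 70.0%, outside 43.3–56.9% ✗ — fails.
Primer B (23 nt, A=7 T=8 G=6 C=2): longest run = 2 ✓; Tm = 64.9 + 41·(8 − 16.4)/23 = 49.9°C ✓; 3' end AGA has 1 G/C ✓; GC 8/23 = 34.8%, outside 43.3–56.9% ✗ — fails.
Primer C (24 nt, A=10 T=6 G=6 C=2): longest run = 4 ✓; Tm = 64.9 + 41·(8 − 16.4)/24 = 50.6°C ✓; 3' end ATG has 1 G/C ✓; GC 8/24 = 33.3%, outside 43.3–56.9% ✗ — fails.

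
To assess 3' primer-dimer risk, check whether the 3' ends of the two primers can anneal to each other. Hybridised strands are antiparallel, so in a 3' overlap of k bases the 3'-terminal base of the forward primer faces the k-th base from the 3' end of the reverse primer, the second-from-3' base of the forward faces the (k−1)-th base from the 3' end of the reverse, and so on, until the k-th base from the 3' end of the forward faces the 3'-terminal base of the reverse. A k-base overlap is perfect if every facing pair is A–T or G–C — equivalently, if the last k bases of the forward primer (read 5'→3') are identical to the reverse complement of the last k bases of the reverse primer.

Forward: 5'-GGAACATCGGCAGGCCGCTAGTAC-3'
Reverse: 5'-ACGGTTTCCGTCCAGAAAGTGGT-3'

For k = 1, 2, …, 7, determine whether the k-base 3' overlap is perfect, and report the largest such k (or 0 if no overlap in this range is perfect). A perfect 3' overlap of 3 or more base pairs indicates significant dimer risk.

Last 7 bases (5'→3') — forward …CTAGTAC, reverse …AAGTGGT.
Reverse complement of the reverse primer's last 7 bases: ACCACTT; its first k bases are the reverse complement of the reverse primer's last k bases, so a perfect k-base overlap needs the forward primer's last k bases to equal them.
Comparing (forward last k vs required): k=1: C vs A ✗; k=2: AC vs AC ✓; k=3: TAC vs ACC ✗; k=4: GTAC vs ACCA ✗; k=5: AGTAC vs ACCAC ✗; k=6: TAGTAC vs ACCACT ✗; k=7: CTAGTAC vs ACCACTT ✗.
Only k = 2 is perfect, so the longest perfect 3' overlap is 2.

Longest perfect overlap: 2 complementary base pairs; below the dimer-risk threshold (threshold 3).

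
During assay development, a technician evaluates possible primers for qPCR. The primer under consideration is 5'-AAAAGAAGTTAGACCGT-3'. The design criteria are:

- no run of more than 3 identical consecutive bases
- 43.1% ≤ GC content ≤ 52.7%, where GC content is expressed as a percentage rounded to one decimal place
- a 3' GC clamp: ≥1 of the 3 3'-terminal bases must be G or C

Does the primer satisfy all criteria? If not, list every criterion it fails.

Fails: homopolymer run, GC content.

Base counts: A=8, T=3, G=4, C=2 (length 17).
homopolymer run: longest run = 4, exceeds 3 ✗
GC content: GC 6/17 = 35.3%, outside 43.1–52.7% ✗
GC clamp: 3' end CGT has 2 G/C ✓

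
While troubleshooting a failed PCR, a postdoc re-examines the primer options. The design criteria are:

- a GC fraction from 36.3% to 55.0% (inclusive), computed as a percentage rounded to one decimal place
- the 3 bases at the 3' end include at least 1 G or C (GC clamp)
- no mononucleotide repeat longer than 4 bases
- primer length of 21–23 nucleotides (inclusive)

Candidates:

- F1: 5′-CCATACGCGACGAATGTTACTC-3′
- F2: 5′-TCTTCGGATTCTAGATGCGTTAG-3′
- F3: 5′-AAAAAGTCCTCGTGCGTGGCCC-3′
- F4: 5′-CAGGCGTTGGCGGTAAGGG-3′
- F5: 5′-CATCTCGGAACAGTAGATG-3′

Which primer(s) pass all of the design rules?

F1 (22 nt, A=6 T=5 G=4 C=7): GC 11/22 = 50.0% ✓; 3' end CTC has 2 G/C ✓; longest run = 2 ✓; length 22 ✓ — passes.
F2 (23 nt, A=4 T=9 G=6 C=4): GC 10/23 = 43.5% ✓; 3' end TAG has 1 G/C ✓; longest run = 2 ✓; length 23 ✓ — passes.
F3 (22 nt, A=5 T=4 G=6 C=7): GC 13/22 = 59.1%, outside 36.3–55.0% ✗; 3' end CCC has 3 G/C ✓; longest run = 5, exceeds 4 ✗; length 22 ✓ — fails.
F4 (19 nt, A=3 T=3 G=10 C=3): GC 13/19 = 68.4%, outside 36.3–55.0% ✗; 3' end GGG has 3 G/C ✓; longest run = 3 ✓; length 19, outside 21–23 ✗ — fails.
F5 (19 nt, A=6 T=4 G=5 C=4): GC 9/19 = 47.4% ✓; 3' end ATG has 1 G/C ✓; longest run = 2 ✓; length 19, outside 21–23 ✗ — fails.

F1 and F2.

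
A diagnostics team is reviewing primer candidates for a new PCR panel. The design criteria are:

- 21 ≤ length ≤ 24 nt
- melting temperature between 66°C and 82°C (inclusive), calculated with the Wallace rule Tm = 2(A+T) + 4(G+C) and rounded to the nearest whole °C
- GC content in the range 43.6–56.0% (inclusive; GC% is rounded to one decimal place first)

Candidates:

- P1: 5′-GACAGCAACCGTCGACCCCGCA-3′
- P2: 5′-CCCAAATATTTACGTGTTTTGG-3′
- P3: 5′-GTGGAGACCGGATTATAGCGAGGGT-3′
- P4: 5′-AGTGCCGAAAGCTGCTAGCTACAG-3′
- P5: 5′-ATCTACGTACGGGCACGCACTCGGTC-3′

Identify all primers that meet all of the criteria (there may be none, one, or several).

P4 only.

P1 (22 nt, A=6 T=1 G=5 C=10): length 22 ✓; Tm = 2·7 + 4·15 = 74°C ✓; GC 15/22 = 68.2%, outside 43.6–56.0% ✗ — fails.
P2 (22 nt, A=5 T=9 G=4 C=4): length 22 ✓; Tm = 2·14 + 4·8 = 60°C, outside 66–82°C ✗; GC 8/22 = 36.4%, outside 43.6–56.0% ✗ — fails.
P3 (25 nt, A=6 T=5 G=11 C=3): length 25, outside 21–24 ✗; Tm = 2·11 + 4·14 = 78°C ✓; GC 14/25 = 56.0% ✓ — fails.
P4 (24 nt, A=7 T=4 G=7 C=6): length 24 ✓; Tm = 2·11 + 4·13 = 74°C ✓; GC 13/24 = 54.2% ✓ — passes.
P5 (26 nt, A=5 T=5 G=7 C=9): length 26, outside 21–24 ✗; Tm = 2·10 + 4·16 = 84°C, outside 66–82°C ✗; GC 16/26 = 61.5%, outside 43.6–56.0% ✗ — fails.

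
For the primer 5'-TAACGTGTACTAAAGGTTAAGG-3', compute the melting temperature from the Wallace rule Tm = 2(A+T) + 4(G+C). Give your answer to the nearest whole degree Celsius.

60°C

Base counts: A=8, T=6, G=6, C=2 (length 22).
Tm = 2·(8+6) + 4·(6+2) = 2·14 + 4·8 = 28 + 32 = 60°C.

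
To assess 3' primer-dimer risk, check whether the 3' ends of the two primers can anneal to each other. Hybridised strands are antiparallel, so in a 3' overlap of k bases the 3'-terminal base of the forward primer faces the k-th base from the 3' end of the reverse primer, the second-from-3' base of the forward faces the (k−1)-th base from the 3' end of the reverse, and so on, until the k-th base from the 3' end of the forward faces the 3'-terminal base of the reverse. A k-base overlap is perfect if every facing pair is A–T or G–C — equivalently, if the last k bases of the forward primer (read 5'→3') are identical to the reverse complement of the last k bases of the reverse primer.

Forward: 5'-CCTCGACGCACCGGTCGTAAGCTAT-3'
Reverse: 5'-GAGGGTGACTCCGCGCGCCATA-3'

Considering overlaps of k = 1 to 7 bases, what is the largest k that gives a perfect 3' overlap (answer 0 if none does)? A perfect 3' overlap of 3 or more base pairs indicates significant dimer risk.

Longest perfect overlap: 3 complementary base pairs; significant dimer risk (threshold 3).

Last 7 bases (5'→3') — forward …AAGCTAT, reverse …CGCCATA.
Reverse complement of the reverse primer's last 7 bases: TATGGCG; its first k bases are the reverse complement of the reverse primer's last k bases, so a perfect k-base overlap needs the forward primer's last k bases to equal them.
Comparing (forward last k vs required): k=1: T vs T ✓; k=2: AT vs TA ✗; k=3: TAT vs TAT ✓; k=4: CTAT vs TATG ✗; k=5: GCTAT vs TATGG ✗; k=6: AGCTAT vs TATGGC ✗; k=7: AAGCTAT vs TATGGCG ✗.
Perfect overlaps at k = 1, 3; the largest is 3.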